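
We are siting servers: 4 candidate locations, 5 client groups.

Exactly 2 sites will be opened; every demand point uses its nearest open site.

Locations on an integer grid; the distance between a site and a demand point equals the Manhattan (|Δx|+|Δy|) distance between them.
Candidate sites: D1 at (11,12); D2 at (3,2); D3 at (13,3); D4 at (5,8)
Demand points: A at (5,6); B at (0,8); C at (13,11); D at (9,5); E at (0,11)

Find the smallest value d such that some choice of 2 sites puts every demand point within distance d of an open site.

Open {D1, D4}.
  Farthest demand point is E at distance 8 (to D4); all others are ≤ 8.
With {D3, D4} the worst case is 8.
With {D2, D4} the worst case is 11.
No size-2 selection achieves below 8.

8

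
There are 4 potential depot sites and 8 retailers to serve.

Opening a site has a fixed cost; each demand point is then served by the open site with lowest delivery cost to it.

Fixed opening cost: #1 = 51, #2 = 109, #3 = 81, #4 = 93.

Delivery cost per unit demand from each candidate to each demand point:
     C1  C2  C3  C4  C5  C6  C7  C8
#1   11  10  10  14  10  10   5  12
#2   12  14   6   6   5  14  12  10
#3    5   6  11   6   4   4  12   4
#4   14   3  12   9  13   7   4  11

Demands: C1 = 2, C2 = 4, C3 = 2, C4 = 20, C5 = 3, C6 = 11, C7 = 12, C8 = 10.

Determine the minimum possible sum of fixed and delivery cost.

Open {#1, #3}: assign each demand point to its cheapest open site.
  C1→#3 2×5=10, C2→#3 4×6=24, C3→#1 2×10=20, C4→#3 20×6=120, C5→#3 3×4=12, C6→#3 11×4=44, C7→#1 12×5=60, C8→#3 10×4=40
  delivery cost 330, fixed 132 → total 462.
Compare {#3, #4}: delivery cost 308 + fixed 174 = 482.
Compare {#3}: delivery cost 416 + fixed 81 = 497.
Compare {#1, #3, #4}: delivery cost 306 + fixed 225 = 531.
All other subsets cost ≥ 482. Minimum total cost: 462.

462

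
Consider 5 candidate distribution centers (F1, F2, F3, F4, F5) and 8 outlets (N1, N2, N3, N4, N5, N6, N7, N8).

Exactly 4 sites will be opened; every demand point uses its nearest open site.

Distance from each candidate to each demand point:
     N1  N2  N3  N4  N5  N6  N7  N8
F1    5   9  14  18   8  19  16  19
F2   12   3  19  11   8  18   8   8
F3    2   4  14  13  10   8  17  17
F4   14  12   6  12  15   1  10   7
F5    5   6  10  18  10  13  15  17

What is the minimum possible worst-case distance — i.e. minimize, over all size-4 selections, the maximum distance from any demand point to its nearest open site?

11

Open {F1, F2, F3, F4}.
  Farthest demand point is N4 at distance 11 (to F2); all others are ≤ 11.
With {F1, F2, F3, F5} the worst case is 11.
With {F1, F2, F4, F5} the worst case is 11.
No size-4 selection achieves below 11.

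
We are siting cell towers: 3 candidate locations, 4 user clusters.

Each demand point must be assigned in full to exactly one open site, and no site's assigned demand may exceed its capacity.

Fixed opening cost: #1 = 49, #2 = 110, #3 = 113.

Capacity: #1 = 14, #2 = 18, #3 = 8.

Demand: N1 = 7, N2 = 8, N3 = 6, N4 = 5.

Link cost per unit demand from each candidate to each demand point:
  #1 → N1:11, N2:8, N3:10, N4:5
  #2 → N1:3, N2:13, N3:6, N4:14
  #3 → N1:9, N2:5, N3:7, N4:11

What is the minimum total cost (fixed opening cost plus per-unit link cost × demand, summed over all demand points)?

305

Open {#1, #2}; cheapest assignment that respects the capacities:
  #1 (cap 14, load 13): N2, N4 — cost 8×8 + 5×5 = 89
  #2 (cap 18, load 13): N1, N3 — cost 7×3 + 6×6 = 57
  Shipping 146, fixed 159 → total 305.
  Any other capacity-feasible assignment to {#1, #2} ships for at least 146.
Compare {#2, #3}: its best feasible assignment gives total 390.
Compare {#1, #2, #3}: its best feasible assignment gives total 394.
Every other set of open sites that can feasibly serve all demand totals ≥ 390 even under its best assignment. Minimum: 305.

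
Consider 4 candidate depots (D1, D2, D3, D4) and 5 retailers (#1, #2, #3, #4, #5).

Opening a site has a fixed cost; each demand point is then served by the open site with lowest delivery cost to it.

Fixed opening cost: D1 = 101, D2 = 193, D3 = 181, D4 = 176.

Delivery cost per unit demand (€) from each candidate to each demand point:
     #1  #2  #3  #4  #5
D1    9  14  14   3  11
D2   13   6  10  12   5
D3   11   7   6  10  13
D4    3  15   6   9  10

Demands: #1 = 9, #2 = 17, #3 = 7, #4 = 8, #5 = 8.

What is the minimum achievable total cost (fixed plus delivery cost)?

611

Open {D1, D2}: assign each demand point to its cheapest open site.
  #1→D1 9×9=81, #2→D2 17×6=102, #3→D2 7×10=70, #4→D1 8×3=24, #5→D2 8×5=40
  delivery cost 317, fixed 294 → total 611.
Compare {D2}: delivery cost 425 + fixed 193 = 618.
Compare {D3}: delivery cost 444 + fixed 181 = 625.
Compare {D1}: delivery cost 529 + fixed 101 = 630.
All other subsets cost ≥ 618. Minimum total cost: 611.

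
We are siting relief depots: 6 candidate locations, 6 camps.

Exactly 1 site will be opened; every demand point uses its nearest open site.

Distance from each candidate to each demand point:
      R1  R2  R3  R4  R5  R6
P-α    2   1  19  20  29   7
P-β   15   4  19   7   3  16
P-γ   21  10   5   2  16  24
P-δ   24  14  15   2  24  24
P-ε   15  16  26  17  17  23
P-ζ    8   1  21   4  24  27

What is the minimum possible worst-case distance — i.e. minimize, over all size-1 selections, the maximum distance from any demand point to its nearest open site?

19

Open {P-β}.
  Farthest demand point is R3 at distance 19 (to P-β); all others are ≤ 19.
With {P-γ} the worst case is 24.
With {P-δ} the worst case is 24.
No size-1 selection achieves below 19.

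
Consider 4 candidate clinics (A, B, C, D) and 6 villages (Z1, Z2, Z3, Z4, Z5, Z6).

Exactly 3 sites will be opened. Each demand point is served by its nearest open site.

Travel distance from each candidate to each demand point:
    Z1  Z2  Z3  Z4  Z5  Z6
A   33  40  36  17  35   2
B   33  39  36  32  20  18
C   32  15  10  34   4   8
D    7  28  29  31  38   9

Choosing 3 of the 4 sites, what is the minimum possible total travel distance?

Open {A, C, D}.
  Z1→D 7, Z2→C 15, Z3→C 10, Z4→A 17, Z5→C 4, Z6→A 2  ⇒ total 55.
Compare {B, C, D}: total 75.
Compare {A, B, C}: total 80.
No size-3 selection does better; minimum is 55.

55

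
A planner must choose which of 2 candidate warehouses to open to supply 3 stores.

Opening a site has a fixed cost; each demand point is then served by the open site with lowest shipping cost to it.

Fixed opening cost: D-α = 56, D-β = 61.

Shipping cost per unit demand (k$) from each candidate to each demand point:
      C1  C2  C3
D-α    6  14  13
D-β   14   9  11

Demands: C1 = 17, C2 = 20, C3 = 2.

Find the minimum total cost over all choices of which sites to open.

421

Open {D-α, D-β}: assign each demand point to its cheapest open site.
  C1→D-α 17×6=102, C2→D-β 20×9=180, C3→D-β 2×11=22
  shipping cost 304, fixed 117 → total 421.
Compare {D-α}: shipping cost 408 + fixed 56 = 464.
Compare {D-β}: shipping cost 440 + fixed 61 = 501.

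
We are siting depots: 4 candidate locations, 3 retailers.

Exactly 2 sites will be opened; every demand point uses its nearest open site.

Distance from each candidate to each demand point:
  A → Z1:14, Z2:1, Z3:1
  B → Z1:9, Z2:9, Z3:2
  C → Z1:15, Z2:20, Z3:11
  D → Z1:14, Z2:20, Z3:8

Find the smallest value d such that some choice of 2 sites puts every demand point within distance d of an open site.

9

Open {A, B}.
  Farthest demand point is Z1 at distance 9 (to B); all others are ≤ 9.
With {B, C} the worst case is 9.
With {B, D} the worst case is 9.
No size-2 selection achieves below 9.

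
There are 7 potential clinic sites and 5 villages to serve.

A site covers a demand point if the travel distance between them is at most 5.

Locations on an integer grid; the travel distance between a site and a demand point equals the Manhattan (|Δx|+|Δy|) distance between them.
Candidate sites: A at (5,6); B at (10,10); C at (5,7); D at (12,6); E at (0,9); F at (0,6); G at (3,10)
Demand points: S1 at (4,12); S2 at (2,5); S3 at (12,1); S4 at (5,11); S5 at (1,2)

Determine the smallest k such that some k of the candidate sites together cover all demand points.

3

Coverage sets (demand points within 5 of each site):
  A: {S2, S4}
  B: {}
  C: {S2, S4}
  D: {S3}
  E: {}
  F: {S2, S5}
  G: {S1, S4}
No 2 sites suffice: every size-2 union leaves at least one demand point uncovered.
But {D, F, G} covers everything, so the minimum is 3.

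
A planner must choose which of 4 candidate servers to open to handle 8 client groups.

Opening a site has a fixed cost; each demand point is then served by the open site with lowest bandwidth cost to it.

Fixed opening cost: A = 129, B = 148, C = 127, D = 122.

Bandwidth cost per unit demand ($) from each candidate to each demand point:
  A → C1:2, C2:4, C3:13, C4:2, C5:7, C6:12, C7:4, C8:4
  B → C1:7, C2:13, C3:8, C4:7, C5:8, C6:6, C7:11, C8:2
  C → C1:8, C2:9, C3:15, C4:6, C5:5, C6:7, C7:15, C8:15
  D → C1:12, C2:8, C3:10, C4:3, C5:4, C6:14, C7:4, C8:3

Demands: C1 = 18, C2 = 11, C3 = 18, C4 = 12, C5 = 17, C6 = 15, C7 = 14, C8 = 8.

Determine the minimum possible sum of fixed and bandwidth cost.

Open {A, B}: assign each demand point to its cheapest open site.
  C1→A 18×2=36, C2→A 11×4=44, C3→B 18×8=144, C4→A 12×2=24, C5→A 17×7=119, C6→B 15×6=90, C7→A 14×4=56, C8→B 8×2=16
  bandwidth cost 529, fixed 277 → total 806.
Compare {A}: bandwidth cost 725 + fixed 129 = 854.
Compare {A, D}: bandwidth cost 612 + fixed 251 = 863.
Compare {A, C}: bandwidth cost 616 + fixed 256 = 872.
All other subsets cost ≥ 854. Minimum total cost: 806.

806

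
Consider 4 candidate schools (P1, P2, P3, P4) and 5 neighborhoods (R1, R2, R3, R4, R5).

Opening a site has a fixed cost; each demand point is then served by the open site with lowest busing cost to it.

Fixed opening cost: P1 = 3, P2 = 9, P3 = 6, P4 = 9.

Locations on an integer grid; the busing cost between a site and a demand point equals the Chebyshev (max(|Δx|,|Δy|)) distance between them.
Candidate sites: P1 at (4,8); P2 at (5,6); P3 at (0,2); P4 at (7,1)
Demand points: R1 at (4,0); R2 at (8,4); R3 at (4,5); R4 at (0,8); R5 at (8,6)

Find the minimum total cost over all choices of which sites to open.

26

Open {P1}: assign each demand point to its cheapest open site.
  R1→P1 8, R2→P1 4, R3→P1 3, R4→P1 4, R5→P1 4
  busing cost 23, fixed 3 → total 26.
Compare {P2}: busing cost 18 + fixed 9 = 27.
Compare {P1, P3}: busing cost 19 + fixed 9 = 28.
Compare {P1, P2}: busing cost 17 + fixed 12 = 29.
All other subsets cost ≥ 27. Minimum total cost: 26.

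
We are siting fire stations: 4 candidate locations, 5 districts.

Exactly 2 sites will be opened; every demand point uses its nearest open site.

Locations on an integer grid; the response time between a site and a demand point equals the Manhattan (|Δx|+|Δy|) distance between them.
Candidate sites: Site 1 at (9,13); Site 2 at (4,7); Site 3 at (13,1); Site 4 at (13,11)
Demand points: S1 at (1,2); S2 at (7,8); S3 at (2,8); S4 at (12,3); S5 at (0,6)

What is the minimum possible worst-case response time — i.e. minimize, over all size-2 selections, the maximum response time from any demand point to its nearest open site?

8

Open {Site 2, Site 3}.
  Farthest demand point is S1 at response time 8 (to Site 2); all others are ≤ 8.
With {Site 2, Site 4} the worst case is 9.
With {Site 1, Site 2} the worst case is 12.
No size-2 selection achieves below 8.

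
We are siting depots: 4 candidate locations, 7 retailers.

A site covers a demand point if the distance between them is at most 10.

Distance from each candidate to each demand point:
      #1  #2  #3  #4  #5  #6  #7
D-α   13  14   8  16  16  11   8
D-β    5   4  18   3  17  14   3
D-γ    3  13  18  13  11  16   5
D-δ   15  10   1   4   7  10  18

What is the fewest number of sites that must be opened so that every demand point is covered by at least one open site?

2

Coverage sets (demand points within 10 of each site):
  D-α: {#3, #7}
  D-β: {#1, #2, #4, #7}
  D-γ: {#1, #7}
  D-δ: {#2, #3, #4, #5, #6}
No single site covers all 7 demand points.
But {D-β, D-δ} covers everything, so the minimum is 2.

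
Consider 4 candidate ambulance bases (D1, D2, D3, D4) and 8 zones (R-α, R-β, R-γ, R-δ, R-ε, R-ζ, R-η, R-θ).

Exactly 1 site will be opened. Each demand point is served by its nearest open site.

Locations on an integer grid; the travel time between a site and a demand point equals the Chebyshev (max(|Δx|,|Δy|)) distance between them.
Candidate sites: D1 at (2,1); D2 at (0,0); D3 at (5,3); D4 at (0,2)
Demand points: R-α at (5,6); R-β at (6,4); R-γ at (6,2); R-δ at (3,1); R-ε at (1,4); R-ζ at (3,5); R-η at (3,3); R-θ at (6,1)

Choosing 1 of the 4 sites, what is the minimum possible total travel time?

17

Open {D3}.
  R-α→D3 3, R-β→D3 1, R-γ→D3 1, R-δ→D3 2, R-ε→D3 4, R-ζ→D3 2, R-η→D3 2, R-θ→D3 2  ⇒ total 17.
Compare {D1}: total 27.
Compare {D4}: total 34.
No size-1 selection does better; minimum is 17.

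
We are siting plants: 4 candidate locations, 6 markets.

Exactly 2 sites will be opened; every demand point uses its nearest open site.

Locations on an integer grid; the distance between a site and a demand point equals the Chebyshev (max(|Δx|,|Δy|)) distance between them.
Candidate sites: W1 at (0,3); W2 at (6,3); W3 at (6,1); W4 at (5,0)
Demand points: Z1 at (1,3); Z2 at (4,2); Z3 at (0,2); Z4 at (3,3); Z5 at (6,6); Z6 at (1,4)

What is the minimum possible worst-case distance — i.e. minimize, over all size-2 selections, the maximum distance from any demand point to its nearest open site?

3

Open {W1, W2}.
  Farthest demand point is Z4 at distance 3 (to W1); all others are ≤ 3.
With {W1, W3} the worst case is 5.
With {W2, W4} the worst case is 5.
No size-2 selection achieves below 3.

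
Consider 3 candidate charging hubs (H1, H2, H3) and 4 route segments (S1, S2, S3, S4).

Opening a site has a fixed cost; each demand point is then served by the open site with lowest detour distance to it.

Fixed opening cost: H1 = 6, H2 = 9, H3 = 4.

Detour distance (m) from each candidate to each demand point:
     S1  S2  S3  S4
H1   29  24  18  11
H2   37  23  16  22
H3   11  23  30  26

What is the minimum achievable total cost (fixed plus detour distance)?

73

Open {H1, H3}: assign each demand point to its cheapest open site.
  S1→H3 11, S2→H3 23, S3→H1 18, S4→H1 11
  detour distance 63, fixed 10 → total 73.
Compare {H1, H2, H3}: detour distance 61 + fixed 19 = 80.
Compare {H2, H3}: detour distance 72 + fixed 13 = 85.
Compare {H1}: detour distance 82 + fixed 6 = 88.
All other subsets cost ≥ 80. Minimum total cost: 73.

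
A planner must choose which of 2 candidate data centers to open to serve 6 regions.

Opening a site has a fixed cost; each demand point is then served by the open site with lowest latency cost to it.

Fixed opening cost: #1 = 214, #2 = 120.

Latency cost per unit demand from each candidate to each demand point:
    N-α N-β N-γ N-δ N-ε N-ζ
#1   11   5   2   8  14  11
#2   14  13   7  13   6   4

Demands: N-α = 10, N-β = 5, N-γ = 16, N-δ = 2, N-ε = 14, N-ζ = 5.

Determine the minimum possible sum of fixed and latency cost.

567

Open {#2}: assign each demand point to its cheapest open site.
  N-α→#2 10×14=140, N-β→#2 5×13=65, N-γ→#2 16×7=112, N-δ→#2 2×13=26, N-ε→#2 14×6=84, N-ζ→#2 5×4=20
  latency cost 447, fixed 120 → total 567.
Compare {#1, #2}: latency cost 287 + fixed 334 = 621.
Compare {#1}: latency cost 434 + fixed 214 = 648.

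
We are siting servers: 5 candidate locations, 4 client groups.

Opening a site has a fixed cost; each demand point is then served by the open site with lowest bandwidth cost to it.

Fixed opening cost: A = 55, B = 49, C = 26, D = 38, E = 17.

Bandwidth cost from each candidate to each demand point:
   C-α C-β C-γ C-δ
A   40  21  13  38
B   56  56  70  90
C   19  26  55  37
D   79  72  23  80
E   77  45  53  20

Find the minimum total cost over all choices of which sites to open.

161

Open {C, E}: assign each demand point to its cheapest open site.
  C-α→C 19, C-β→C 26, C-γ→E 53, C-δ→E 20
  bandwidth cost 118, fixed 43 → total 161.
Compare {C}: bandwidth cost 137 + fixed 26 = 163.
Compare {A, E}: bandwidth cost 94 + fixed 72 = 166.
Compare {A}: bandwidth cost 112 + fixed 55 = 167.
All other subsets cost ≥ 163. Minimum total cost: 161.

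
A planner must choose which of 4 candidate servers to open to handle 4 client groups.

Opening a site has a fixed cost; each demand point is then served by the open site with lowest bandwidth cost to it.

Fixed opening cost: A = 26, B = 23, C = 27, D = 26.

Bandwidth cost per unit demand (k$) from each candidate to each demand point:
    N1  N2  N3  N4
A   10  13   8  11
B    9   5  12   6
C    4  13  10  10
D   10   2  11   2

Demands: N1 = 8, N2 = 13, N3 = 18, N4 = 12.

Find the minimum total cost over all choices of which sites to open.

305

Open {A, C, D}: assign each demand point to its cheapest open site.
  N1→C 8×4=32, N2→D 13×2=26, N3→A 18×8=144, N4→D 12×2=24
  bandwidth cost 226, fixed 79 → total 305.
Compare {C, D}: bandwidth cost 262 + fixed 53 = 315.
Compare {A, D}: bandwidth cost 274 + fixed 52 = 326.
Compare {A, B, C, D}: bandwidth cost 226 + fixed 102 = 328.
All other subsets cost ≥ 315. Minimum total cost: 305.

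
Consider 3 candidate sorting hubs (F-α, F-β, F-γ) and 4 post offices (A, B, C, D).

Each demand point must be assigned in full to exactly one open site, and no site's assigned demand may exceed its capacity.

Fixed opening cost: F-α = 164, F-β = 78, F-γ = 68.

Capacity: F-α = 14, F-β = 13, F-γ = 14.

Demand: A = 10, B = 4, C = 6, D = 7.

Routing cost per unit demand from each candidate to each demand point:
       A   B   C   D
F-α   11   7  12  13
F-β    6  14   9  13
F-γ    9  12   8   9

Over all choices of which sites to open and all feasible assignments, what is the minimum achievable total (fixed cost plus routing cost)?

429

Open {F-β, F-γ}; cheapest assignment that respects the capacities:
  F-β (cap 13, load 13): C, D — cost 6×9 + 7×13 = 145
  F-γ (cap 14, load 14): A, B — cost 10×9 + 4×12 = 138
  Shipping 283, fixed 146 → total 429.
  Any other capacity-feasible assignment to {F-β, F-γ} ships for at least 283.
Compare {F-α, F-γ}: its best feasible assignment gives total 481.
Compare {F-α, F-β, F-γ}: its best feasible assignment gives total 509.
Every other set of open sites that can feasibly serve all demand totals ≥ 481 even under its best assignment. Minimum: 429.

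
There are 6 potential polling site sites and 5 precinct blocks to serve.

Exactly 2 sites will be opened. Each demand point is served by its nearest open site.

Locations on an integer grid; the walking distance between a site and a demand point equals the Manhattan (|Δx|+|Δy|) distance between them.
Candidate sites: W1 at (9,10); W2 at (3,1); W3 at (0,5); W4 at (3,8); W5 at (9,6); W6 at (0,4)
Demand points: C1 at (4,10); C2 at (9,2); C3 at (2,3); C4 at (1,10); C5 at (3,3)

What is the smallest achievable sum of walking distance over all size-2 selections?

19

Open {W2, W4}.
  C1→W4 3, C2→W2 7, C3→W2 3, C4→W4 4, C5→W2 2  ⇒ total 19.
Compare {W4, W5}: total 22.
Compare {W1, W2}: total 25.
No size-2 selection does better; minimum is 19.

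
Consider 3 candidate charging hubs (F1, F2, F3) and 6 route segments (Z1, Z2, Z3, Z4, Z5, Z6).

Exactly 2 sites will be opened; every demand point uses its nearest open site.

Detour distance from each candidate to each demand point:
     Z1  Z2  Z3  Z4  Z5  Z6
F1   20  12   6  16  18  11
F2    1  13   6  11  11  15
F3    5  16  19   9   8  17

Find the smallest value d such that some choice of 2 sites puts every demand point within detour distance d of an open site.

Open {F1, F2}.
  Farthest demand point is Z2 at detour distance 12 (to F1); all others are ≤ 12.
With {F1, F3} the worst case is 12.
With {F2, F3} the worst case is 15.
No size-2 selection achieves below 12.

12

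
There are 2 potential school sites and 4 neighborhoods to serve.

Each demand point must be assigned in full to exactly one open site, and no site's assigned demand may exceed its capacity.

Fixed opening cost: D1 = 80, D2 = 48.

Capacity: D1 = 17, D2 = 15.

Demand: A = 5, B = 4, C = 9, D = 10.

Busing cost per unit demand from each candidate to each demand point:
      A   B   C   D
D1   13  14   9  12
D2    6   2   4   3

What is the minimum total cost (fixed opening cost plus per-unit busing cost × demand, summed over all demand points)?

312

Open {D1, D2}; cheapest assignment that respects the capacities:
  D1 (cap 17, load 14): A, C — cost 5×13 + 9×9 = 146
  D2 (cap 15, load 14): B, D — cost 4×2 + 10×3 = 38
  Shipping 184, fixed 128 → total 312.
  Any other capacity-feasible assignment to {D1, D2} ships for at least 184.
Total demand is 28 and no other set of sites has combined capacity ≥ 28, so {D1, D2} is the only feasible choice of open sites. Minimum: 312.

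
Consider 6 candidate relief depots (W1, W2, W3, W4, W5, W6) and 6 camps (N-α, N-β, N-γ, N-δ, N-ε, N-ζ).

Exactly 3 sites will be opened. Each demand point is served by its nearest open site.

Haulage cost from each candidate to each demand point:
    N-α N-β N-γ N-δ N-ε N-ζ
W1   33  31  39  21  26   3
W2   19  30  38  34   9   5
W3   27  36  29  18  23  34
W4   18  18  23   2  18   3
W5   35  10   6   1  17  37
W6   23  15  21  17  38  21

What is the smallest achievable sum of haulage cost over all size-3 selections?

47

Open {W2, W4, W5}.
  N-α→W4 18, N-β→W5 10, N-γ→W5 6, N-δ→W5 1, N-ε→W2 9, N-ζ→W4 3  ⇒ total 47.
Compare {W1, W2, W5}: total 48.
Compare {W2, W3, W5}: total 50.
No size-3 selection does better; minimum is 47.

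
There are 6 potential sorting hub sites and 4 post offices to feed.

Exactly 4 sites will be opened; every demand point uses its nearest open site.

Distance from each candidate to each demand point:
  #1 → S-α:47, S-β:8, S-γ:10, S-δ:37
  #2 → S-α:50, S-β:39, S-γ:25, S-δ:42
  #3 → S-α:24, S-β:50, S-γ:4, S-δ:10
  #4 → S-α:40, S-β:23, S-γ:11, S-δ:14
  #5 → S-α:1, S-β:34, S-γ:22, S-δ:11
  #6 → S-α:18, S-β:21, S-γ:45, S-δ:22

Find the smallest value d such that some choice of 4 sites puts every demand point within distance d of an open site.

Open {#1, #2, #3, #5}.
  Farthest demand point is S-δ at distance 10 (to #3); all others are ≤ 10.
With {#1, #3, #4, #5} the worst case is 10.
With {#1, #3, #5, #6} the worst case is 10.
No size-4 selection achieves below 10.

10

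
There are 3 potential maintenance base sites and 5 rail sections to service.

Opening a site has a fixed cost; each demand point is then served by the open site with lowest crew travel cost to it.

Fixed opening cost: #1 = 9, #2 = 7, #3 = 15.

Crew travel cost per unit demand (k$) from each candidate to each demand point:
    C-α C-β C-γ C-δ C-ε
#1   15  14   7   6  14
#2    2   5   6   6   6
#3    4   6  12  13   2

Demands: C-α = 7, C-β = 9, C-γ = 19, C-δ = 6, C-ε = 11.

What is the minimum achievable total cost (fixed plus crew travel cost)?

Open {#2, #3}: assign each demand point to its cheapest open site.
  C-α→#2 7×2=14, C-β→#2 9×5=45, C-γ→#2 19×6=114, C-δ→#2 6×6=36, C-ε→#3 11×2=22
  crew travel cost 231, fixed 22 → total 253.
Compare {#1, #2, #3}: crew travel cost 231 + fixed 31 = 262.
Compare {#2}: crew travel cost 275 + fixed 7 = 282.
Compare {#1, #2}: crew travel cost 275 + fixed 16 = 291.
All other subsets cost ≥ 262. Minimum total cost: 253.

253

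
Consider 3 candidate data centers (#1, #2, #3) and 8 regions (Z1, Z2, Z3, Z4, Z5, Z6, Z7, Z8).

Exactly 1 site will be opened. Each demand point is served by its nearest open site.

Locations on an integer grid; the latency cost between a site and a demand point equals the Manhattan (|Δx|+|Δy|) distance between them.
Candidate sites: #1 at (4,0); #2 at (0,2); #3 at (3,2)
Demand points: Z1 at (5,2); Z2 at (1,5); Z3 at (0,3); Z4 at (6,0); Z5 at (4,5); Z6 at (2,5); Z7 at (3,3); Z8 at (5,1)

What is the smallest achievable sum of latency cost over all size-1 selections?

28

Open {#3}.
  Z1→#3 2, Z2→#3 5, Z3→#3 4, Z4→#3 5, Z5→#3 4, Z6→#3 4, Z7→#3 1, Z8→#3 3  ⇒ total 28.
Compare {#1}: total 38.
Compare {#2}: total 40.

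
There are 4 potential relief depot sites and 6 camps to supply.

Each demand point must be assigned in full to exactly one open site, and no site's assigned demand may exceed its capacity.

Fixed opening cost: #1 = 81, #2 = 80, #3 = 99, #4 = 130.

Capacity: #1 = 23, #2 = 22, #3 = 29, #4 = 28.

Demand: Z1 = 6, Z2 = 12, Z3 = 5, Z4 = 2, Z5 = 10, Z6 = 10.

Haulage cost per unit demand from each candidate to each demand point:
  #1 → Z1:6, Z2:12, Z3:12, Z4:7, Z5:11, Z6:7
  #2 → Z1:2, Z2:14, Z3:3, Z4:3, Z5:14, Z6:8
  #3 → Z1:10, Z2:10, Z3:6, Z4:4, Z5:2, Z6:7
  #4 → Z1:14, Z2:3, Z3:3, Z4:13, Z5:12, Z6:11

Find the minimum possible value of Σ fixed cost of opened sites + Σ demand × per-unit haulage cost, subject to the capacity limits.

Open {#2, #3}; cheapest assignment that respects the capacities:
  #2 (cap 22, load 21): Z1, Z3, Z6 — cost 6×2 + 5×3 + 10×8 = 107
  #3 (cap 29, load 24): Z2, Z4, Z5 — cost 12×10 + 2×4 + 10×2 = 148
  Shipping 255, fixed 179 → total 434.
  Any other capacity-feasible assignment to {#2, #3} ships for at least 255.
Compare {#3, #4}: its best feasible assignment gives total 438.
Compare {#1, #3}: its best feasible assignment gives total 464.
Every other set of open sites that can feasibly serve all demand totals ≥ 438 even under its best assignment. Minimum: 434.

434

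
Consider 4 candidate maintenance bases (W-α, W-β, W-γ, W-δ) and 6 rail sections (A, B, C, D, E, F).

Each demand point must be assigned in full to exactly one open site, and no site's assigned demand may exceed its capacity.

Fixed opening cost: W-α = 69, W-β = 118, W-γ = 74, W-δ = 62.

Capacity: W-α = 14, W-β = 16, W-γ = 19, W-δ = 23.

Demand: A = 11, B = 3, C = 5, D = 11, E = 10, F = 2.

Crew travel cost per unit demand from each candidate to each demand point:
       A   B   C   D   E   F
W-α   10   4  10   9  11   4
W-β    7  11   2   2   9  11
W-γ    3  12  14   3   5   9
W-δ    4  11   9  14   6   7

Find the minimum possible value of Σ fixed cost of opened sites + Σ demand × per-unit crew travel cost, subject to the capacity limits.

393

Open {W-γ, W-δ}; cheapest assignment that respects the capacities:
  W-γ (cap 19, load 19): B, C, D — cost 3×12 + 5×14 + 11×3 = 139
  W-δ (cap 23, load 23): A, E, F — cost 11×4 + 10×6 + 2×7 = 118
  Shipping 257, fixed 136 → total 393.
  Any other capacity-feasible assignment to {W-γ, W-δ} ships for at least 257.
Compare {W-α, W-β, W-δ}: its best feasible assignment gives total 405.
Compare {W-α, W-γ, W-δ}: its best feasible assignment gives total 412.
Every other set of open sites that can feasibly serve all demand totals ≥ 405 even under its best assignment. Minimum: 393.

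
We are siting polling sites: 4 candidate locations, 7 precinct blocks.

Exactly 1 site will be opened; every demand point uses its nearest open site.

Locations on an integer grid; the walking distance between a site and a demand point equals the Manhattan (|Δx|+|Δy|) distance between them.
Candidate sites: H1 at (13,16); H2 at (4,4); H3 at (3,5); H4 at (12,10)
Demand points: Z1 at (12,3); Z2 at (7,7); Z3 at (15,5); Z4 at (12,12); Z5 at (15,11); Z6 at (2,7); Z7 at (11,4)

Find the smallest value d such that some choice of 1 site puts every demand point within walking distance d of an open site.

Open {H4}.
  Farthest demand point is Z6 at walking distance 13 (to H4); all others are ≤ 13.
With {H2} the worst case is 18.
With {H3} the worst case is 18.
No size-1 selection achieves below 13.

13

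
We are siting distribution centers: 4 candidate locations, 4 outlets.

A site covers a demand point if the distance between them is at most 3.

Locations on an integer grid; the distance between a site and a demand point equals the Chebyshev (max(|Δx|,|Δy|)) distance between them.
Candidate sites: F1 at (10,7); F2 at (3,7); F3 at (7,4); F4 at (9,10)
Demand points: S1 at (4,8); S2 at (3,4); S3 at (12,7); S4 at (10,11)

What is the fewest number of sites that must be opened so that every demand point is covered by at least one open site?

2

Coverage sets (demand points within 3 of each site):
  F1: {S3}
  F2: {S1, S2}
  F3: {}
  F4: {S3, S4}
No single site covers all 4 demand points.
But {F2, F4} covers everything, so the minimum is 2.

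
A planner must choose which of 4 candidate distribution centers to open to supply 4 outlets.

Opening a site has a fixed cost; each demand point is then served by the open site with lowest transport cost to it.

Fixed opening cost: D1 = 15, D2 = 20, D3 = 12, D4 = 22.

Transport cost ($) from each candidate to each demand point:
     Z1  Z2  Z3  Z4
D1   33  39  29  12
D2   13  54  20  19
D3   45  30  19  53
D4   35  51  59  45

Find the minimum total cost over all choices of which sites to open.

113

Open {D2, D3}: assign each demand point to its cheapest open site.
  Z1→D2 13, Z2→D3 30, Z3→D3 19, Z4→D2 19
  transport cost 81, fixed 32 → total 113.
Compare {D1, D2}: transport cost 84 + fixed 35 = 119.
Compare {D1, D3}: transport cost 94 + fixed 27 = 121.
Compare {D1, D2, D3}: transport cost 74 + fixed 47 = 121.
All other subsets cost ≥ 119. Minimum total cost: 113.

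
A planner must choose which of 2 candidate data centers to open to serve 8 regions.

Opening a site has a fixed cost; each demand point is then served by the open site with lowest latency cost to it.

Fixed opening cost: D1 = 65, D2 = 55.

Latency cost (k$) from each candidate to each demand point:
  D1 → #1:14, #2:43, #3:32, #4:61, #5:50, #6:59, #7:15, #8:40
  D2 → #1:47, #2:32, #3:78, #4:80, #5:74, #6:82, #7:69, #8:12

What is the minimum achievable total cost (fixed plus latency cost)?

Open {D1}: assign each demand point to its cheapest open site.
  #1→D1 14, #2→D1 43, #3→D1 32, #4→D1 61, #5→D1 50, #6→D1 59, #7→D1 15, #8→D1 40
  latency cost 314, fixed 65 → total 379.
Compare {D1, D2}: latency cost 275 + fixed 120 = 395.
Compare {D2}: latency cost 474 + fixed 55 = 529.

379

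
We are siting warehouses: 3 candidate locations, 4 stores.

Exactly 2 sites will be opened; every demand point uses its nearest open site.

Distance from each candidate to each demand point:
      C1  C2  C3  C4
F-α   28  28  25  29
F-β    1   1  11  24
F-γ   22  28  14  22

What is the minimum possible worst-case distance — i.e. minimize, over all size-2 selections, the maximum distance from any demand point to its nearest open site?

Open {F-β, F-γ}.
  Farthest demand point is C4 at distance 22 (to F-γ); all others are ≤ 22.
With {F-α, F-β} the worst case is 24.
With {F-α, F-γ} the worst case is 28.
No size-2 selection achieves below 22.

22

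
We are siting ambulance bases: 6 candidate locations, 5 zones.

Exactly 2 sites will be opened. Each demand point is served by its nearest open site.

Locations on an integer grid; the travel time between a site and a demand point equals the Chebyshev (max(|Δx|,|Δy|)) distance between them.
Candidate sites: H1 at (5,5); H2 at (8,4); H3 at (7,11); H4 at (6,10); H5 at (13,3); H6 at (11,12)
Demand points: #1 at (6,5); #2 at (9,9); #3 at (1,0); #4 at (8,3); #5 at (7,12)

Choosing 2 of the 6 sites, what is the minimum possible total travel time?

12

Open {H1, H3}.
  #1→H1 1, #2→H3 2, #3→H1 5, #4→H1 3, #5→H3 1  ⇒ total 12.
Compare {H2, H3}: total 13.
Compare {H1, H4}: total 14.
No size-2 selection does better; minimum is 12.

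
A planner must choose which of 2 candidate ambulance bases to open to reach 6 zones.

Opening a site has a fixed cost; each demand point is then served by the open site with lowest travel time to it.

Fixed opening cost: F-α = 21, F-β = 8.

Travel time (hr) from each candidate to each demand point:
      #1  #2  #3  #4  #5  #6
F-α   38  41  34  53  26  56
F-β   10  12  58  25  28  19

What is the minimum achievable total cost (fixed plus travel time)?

155

Open {F-α, F-β}: assign each demand point to its cheapest open site.
  #1→F-β 10, #2→F-β 12, #3→F-α 34, #4→F-β 25, #5→F-α 26, #6→F-β 19
  travel time 126, fixed 29 → total 155.
Compare {F-β}: travel time 152 + fixed 8 = 160.
Compare {F-α}: travel time 248 + fixed 21 = 269.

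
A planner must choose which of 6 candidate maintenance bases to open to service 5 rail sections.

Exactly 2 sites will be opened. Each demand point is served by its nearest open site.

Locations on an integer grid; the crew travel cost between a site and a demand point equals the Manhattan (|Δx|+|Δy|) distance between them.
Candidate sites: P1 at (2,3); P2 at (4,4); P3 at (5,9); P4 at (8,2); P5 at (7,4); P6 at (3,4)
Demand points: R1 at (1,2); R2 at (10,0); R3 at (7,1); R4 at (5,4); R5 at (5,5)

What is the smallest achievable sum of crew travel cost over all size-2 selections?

14

Open {P2, P4}.
  R1→P2 5, R2→P4 4, R3→P4 2, R4→P2 1, R5→P2 2  ⇒ total 14.
Compare {P4, P6}: total 15.
Compare {P1, P4}: total 17.
No size-2 selection does better; minimum is 14.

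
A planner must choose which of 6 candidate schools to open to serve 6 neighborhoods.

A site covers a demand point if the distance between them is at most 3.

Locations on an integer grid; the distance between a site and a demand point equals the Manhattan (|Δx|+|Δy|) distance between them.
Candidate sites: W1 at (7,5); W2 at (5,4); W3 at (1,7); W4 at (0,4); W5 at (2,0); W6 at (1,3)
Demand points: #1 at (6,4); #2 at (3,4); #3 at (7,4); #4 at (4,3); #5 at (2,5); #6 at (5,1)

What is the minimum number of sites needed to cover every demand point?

2

Coverage sets (demand points within 3 of each site):
  W1: {#1, #3}
  W2: {#1, #2, #3, #4, #6}
  W3: {#5}
  W4: {#2, #5}
  W5: {}
  W6: {#2, #4, #5}
No single site covers all 6 demand points.
But {W2, W3} covers everything, so the minimum is 2.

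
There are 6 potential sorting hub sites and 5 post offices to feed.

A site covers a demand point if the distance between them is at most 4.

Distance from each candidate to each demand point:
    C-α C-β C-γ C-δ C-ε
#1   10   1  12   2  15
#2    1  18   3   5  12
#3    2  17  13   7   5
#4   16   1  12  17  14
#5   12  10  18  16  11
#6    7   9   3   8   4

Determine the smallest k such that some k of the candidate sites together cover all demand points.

Coverage sets (demand points within 4 of each site):
  #1: {C-β, C-δ}
  #2: {C-α, C-γ}
  #3: {C-α}
  #4: {C-β}
  #5: {}
  #6: {C-γ, C-ε}
No 2 sites suffice: every size-2 union leaves at least one demand point uncovered.
But {#1, #2, #6} covers everything, so the minimum is 3.

3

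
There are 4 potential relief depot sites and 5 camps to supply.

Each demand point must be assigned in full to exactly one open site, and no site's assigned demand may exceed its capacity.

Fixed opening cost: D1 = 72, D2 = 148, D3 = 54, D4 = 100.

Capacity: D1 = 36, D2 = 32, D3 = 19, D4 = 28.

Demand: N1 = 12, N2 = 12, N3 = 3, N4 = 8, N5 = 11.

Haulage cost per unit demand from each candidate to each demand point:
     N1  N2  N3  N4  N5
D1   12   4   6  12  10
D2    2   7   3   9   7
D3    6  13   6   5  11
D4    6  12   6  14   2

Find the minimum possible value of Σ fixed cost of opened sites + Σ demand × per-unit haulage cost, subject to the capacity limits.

426

Open {D1, D3, D4}; cheapest assignment that respects the capacities:
  D1 (cap 36, load 15): N2, N3 — cost 12×4 + 3×6 = 66
  D3 (cap 19, load 8): N4 — cost 8×5 = 40
  D4 (cap 28, load 23): N1, N5 — cost 12×6 + 11×2 = 94
  Shipping 200, fixed 226 → total 426.
  Any other capacity-feasible assignment to {D1, D3, D4} ships for at least 200.
Compare {D1, D4}: its best feasible assignment gives total 428.
Compare {D1, D2}: its best feasible assignment gives total 459.
Every other set of open sites that can feasibly serve all demand totals ≥ 428 even under its best assignment. Minimum: 426.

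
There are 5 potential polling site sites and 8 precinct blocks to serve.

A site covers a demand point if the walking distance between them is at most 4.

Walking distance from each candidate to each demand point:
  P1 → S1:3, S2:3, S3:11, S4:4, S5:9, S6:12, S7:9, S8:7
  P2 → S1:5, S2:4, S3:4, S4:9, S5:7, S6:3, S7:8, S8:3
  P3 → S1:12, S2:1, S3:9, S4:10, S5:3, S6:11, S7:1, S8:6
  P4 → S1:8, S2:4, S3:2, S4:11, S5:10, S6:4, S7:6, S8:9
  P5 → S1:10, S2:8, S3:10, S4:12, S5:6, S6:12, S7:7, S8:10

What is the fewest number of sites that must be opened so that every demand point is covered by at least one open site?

3

Coverage sets (demand points within 4 of each site):
  P1: {S1, S2, S4}
  P2: {S2, S3, S6, S8}
  P3: {S2, S5, S7}
  P4: {S2, S3, S6}
  P5: {}
No 2 sites suffice: every size-2 union leaves at least one demand point uncovered.
But {P1, P2, P3} covers everything, so the minimum is 3.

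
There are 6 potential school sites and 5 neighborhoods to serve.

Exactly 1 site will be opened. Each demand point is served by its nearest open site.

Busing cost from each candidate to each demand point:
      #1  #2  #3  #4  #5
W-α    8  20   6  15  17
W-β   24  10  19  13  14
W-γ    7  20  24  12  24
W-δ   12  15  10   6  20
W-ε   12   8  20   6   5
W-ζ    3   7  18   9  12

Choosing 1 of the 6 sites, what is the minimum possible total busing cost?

Open {W-ζ}.
  #1→W-ζ 3, #2→W-ζ 7, #3→W-ζ 18, #4→W-ζ 9, #5→W-ζ 12  ⇒ total 49.
Compare {W-ε}: total 51.
Compare {W-δ}: total 63.
No size-1 selection does better; minimum is 49.

49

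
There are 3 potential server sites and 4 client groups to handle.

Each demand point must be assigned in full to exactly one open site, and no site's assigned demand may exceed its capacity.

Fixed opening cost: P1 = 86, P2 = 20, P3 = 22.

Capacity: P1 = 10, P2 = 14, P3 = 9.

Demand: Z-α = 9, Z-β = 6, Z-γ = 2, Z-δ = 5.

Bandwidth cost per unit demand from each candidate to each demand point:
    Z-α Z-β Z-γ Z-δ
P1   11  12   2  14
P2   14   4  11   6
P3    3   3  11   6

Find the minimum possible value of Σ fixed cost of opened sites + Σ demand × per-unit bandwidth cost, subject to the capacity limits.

145

Open {P2, P3}; cheapest assignment that respects the capacities:
  P2 (cap 14, load 13): Z-β, Z-γ, Z-δ — cost 6×4 + 2×11 + 5×6 = 76
  P3 (cap 9, load 9): Z-α — cost 9×3 = 27
  Shipping 103, fixed 42 → total 145.
  Any other capacity-feasible assignment to {P2, P3} ships for at least 103.
Compare {P1, P2, P3}: its best feasible assignment gives total 213.
Compare {P1, P2}: its best feasible assignment gives total 281.
Every other set of open sites that can feasibly serve all demand totals ≥ 213 even under its best assignment. Minimum: 145.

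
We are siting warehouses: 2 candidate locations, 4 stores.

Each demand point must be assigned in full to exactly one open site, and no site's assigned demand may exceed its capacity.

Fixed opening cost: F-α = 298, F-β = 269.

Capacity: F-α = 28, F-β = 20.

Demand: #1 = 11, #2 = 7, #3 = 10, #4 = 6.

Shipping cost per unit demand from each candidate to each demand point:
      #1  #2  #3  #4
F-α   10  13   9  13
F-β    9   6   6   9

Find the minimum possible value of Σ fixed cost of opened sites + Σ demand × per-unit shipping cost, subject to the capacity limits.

Open {F-α, F-β}; cheapest assignment that respects the capacities:
  F-α (cap 28, load 17): #1, #4 — cost 11×10 + 6×13 = 188
  F-β (cap 20, load 17): #2, #3 — cost 7×6 + 10×6 = 102
  Shipping 290, fixed 567 → total 857.
  Any other capacity-feasible assignment to {F-α, F-β} ships for at least 290.
Total demand is 34 and no other set of sites has combined capacity ≥ 34, so {F-α, F-β} is the only feasible choice of open sites. Minimum: 857.

857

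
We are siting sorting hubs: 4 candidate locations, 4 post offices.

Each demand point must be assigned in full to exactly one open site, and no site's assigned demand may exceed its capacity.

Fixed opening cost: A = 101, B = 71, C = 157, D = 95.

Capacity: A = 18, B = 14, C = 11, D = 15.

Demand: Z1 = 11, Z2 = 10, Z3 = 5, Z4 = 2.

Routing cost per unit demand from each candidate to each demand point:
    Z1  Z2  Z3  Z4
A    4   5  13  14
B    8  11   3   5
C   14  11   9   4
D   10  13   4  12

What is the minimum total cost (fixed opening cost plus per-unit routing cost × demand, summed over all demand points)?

385

Open {A, B}; cheapest assignment that respects the capacities:
  A (cap 18, load 15): Z2, Z3 — cost 10×5 + 5×13 = 115
  B (cap 14, load 13): Z1, Z4 — cost 11×8 + 2×5 = 98
  Shipping 213, fixed 172 → total 385.
  Any other capacity-feasible assignment to {A, B} ships for at least 213.
Compare {B, D}: its best feasible assignment gives total 414.
Compare {A, D}: its best feasible assignment gives total 418.
Every other set of open sites that can feasibly serve all demand totals ≥ 414 even under its best assignment. Minimum: 385.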